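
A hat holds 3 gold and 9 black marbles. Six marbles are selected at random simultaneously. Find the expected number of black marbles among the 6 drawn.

9/2

By linearity of expectation, E[X] = Σ P(draw i is black); by symmetry each draw (even without replacement) has P(black) = 9/12.
E[X] = 6 · 9/12 = 9/2 ≈ 4.5000.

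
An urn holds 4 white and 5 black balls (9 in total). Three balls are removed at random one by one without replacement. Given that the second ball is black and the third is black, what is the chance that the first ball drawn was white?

P(first=white and the second ball is black and the third is black) = (4/9)·(5/8)·(4/7) = 10/63.
P(E) = Σ over first color = 10/63 + 5/42 = 5/18.
By Bayes, P(first=white | E) = 10/63 / 5/18 = 4/7 ≈ 0.5714.

4/7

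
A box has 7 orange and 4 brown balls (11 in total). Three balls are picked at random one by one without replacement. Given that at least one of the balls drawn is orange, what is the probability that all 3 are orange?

5/23

P(all 3 orange) = C(7,3)/C(11,3) = 7/33; P(at least one orange) = 1 − C(4,3)/C(11,3) = 161/165.
Since 'all 3 orange' ⊆ 'at least one orange', P(all 3 | at least one) = 7/33 / 161/165 = 5/23 ≈ 0.2174.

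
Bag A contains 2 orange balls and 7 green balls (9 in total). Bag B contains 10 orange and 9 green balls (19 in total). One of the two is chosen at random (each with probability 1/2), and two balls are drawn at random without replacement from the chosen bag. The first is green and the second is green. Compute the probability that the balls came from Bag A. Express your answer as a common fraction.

133/181

P(E | Bag A) = 7/12; P(E | Bag B) = 4/19.
P(E) = 1/2·7/12 + 1/2·4/19 = 181/456.
By Bayes' rule, P(Bag A | E) = 7/24 / 181/456 = 133/181 ≈ 0.7348.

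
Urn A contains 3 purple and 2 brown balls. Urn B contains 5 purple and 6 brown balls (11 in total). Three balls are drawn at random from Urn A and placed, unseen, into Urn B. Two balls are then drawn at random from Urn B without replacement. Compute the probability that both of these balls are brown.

45/182

Condition on how many of the transferred balls are brown (from Urn A: 2 brown of 5; then Urn B has 14 total).
  0 brown: C(2,0)C(3,3)/C(5,3) = 1/10; then P = C(6,2)/C(14,2) = 15/91
  1 brown: C(2,1)C(3,2)/C(5,3) = 3/5; then P = C(7,2)/C(14,2) = 3/13
  2 brown: C(2,2)C(3,1)/C(5,3) = 3/10; then P = C(8,2)/C(14,2) = 4/13
P(both brown) = 45/182 ≈ 0.2473.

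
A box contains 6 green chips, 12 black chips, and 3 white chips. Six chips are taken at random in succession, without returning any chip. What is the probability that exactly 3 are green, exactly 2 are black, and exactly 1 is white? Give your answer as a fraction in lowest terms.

165/2261

Unordered draws without replacement: count favorable combinations over C(21,6).
Favorable = C(6,3) · C(12,2) · C(3,1) = 3960; total = C(21,6) = 54264.
P = 3960/54264 = 165/2261 ≈ 0.0730.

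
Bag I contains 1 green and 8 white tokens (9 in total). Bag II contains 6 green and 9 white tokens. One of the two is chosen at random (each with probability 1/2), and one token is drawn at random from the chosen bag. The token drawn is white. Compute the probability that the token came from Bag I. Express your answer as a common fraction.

P(white | Bag I) = 8/9; P(white | Bag II) = 3/5.
P(white) = 1/2·8/9 + 1/2·3/5 = 67/90.
By Bayes' rule, P(Bag I | white) = 4/9 / 67/90 = 40/67 ≈ 0.5970.

40/67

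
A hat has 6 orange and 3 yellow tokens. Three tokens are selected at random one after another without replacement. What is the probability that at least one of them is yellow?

Use the complement: P(at least one yellow) = 1 − P(no yellow).
P(none) = C(6,3)/C(9,3) = 20/84.
So P = 1 − 20/84 = 16/21 ≈ 0.7619.

16/21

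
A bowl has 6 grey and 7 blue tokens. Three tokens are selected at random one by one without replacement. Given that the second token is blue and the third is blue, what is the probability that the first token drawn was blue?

P(first=blue and the second token is blue and the third is blue) = (7/13)·(6/12)·(5/11) = 35/286.
P(E) = Σ over first color = 21/143 + 35/286 = 7/26.
By Bayes, P(first=blue | E) = 35/286 / 7/26 = 5/11 ≈ 0.4545.

5/11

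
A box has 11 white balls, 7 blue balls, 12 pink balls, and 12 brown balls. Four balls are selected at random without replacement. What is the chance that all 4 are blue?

1/3198

Unordered draws without replacement: count favorable combinations over C(42,4).
Favorable = C(11,0) · C(7,4) · C(12,0) · C(12,0) = 35; total = C(42,4) = 111930.
P = 35/111930 = 1/3198 ≈ 0.0003.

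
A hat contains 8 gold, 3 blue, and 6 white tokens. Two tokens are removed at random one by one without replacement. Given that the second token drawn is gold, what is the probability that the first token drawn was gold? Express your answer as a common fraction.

P(first=gold and the second token drawn is gold) = (8/17)·(7/16) = 7/34.
P(the second token drawn is gold) = Σ over first color = 7/34 + 3/34 + 3/17 = 8/17.
By Bayes, P(first=gold | the second token drawn is gold) = 7/34 / 8/17 = 7/16 ≈ 0.4375.

7/16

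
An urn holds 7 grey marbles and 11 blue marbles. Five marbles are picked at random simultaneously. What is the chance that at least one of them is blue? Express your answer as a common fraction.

407/408

Use the complement: P(at least one blue) = 1 − P(no blue).
P(none) = C(7,5)/C(18,5) = 21/8568.
So P = 1 − 21/8568 = 407/408 ≈ 0.9975.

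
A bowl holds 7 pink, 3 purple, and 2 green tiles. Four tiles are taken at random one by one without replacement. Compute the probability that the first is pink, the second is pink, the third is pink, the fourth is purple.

7/132

Multiply the conditional probability of each draw in order, without replacement, so each draw removes one from its color and from the total.
P = (7/12) · (6/11) · (5/10) · (3/9) = 7/132 ≈ 0.0530.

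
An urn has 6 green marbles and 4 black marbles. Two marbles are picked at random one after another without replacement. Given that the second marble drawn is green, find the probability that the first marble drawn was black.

4/9

P(first=black and the second marble drawn is green) = (4/10)·(6/9) = 4/15.
P(the second marble drawn is green) = Σ over first color = 1/3 + 4/15 = 3/5.
By Bayes, P(first=black | the second marble drawn is green) = 4/15 / 3/5 = 4/9 ≈ 0.4444.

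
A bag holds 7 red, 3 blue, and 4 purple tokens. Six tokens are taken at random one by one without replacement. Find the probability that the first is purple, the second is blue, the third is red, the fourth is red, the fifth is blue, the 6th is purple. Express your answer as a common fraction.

1/715

Multiply the conditional probability of each draw in order, without replacement, so each draw removes one from its color and from the total.
P = (4/14) · (3/13) · (7/12) · (6/11) · (2/10) · (3/9) = 1/715 ≈ 0.0014.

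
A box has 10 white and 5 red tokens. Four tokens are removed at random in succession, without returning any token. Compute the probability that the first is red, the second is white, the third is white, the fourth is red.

Multiply the conditional probability of each draw in order, without replacement, so each draw removes one from its color and from the total.
P = (5/15) · (10/14) · (9/13) · (4/12) = 5/91 ≈ 0.0549.

5/91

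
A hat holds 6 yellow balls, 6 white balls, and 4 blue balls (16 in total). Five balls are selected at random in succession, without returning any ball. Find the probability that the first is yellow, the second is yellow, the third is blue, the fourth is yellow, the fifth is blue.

Multiply the conditional probability of each draw in order, without replacement, so each draw removes one from its color and from the total.
P = (6/16) · (5/15) · (4/14) · (4/13) · (3/12) = 1/364 ≈ 0.0027.

1/364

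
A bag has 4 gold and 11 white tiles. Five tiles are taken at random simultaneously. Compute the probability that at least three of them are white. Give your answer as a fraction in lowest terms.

Sum the hypergeometric tail for j = 3,…,5 white tiles.
Favorable = C(11,3)·C(4,2) + C(11,4)·C(4,1) + C(11,5)·C(4,0) = 2772; total = C(15,5) = 3003.
P = 2772/3003 = 12/13 ≈ 0.9231.

12/13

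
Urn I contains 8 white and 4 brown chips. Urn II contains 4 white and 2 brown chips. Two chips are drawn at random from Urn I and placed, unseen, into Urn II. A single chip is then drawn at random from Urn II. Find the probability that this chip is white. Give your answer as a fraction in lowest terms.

Condition on how many of the transferred chips are white (from Urn I: 8 white of 12; then Urn II has 8 total).
  0 white: C(8,0)C(4,2)/C(12,2) = 1/11; then P = 4/8
  1 white: C(8,1)C(4,1)/C(12,2) = 16/33; then P = 5/8
  2 white: C(8,2)C(4,0)/C(12,2) = 14/33; then P = 6/8
P(white from Urn II) = 2/3 ≈ 0.6667.

2/3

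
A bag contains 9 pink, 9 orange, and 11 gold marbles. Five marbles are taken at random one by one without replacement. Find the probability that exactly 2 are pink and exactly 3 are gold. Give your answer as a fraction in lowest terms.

132/2639

Unordered draws without replacement: count favorable combinations over C(29,5).
Favorable = C(9,2) · C(9,0) · C(11,3) = 5940; total = C(29,5) = 118755.
P = 5940/118755 = 132/2639 ≈ 0.0500.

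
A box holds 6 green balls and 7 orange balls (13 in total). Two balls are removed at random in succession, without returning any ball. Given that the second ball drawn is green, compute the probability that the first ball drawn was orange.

P(first=orange and the second ball drawn is green) = (7/13)·(6/12) = 7/26.
P(the second ball drawn is green) = Σ over first color = 5/26 + 7/26 = 6/13.
By Bayes, P(first=orange | the second ball drawn is green) = 7/26 / 6/13 = 7/12 ≈ 0.5833.

7/12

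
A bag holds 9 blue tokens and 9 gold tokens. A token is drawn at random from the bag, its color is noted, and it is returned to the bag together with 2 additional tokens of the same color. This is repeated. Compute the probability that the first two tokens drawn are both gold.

11/40

After a gold draw the bag holds 11 gold out of 20.
P = (9/18)·(11/20) = 11/40 ≈ 0.2750.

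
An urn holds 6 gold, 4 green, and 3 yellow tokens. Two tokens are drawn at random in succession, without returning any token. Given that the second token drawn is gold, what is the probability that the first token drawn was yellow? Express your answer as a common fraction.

1/4

P(first=yellow and the second token drawn is gold) = (3/13)·(6/12) = 3/26.
P(the second token drawn is gold) = Σ over first color = 5/26 + 2/13 + 3/26 = 6/13.
By Bayes, P(first=yellow | the second token drawn is gold) = 3/26 / 6/13 = 1/4 ≈ 0.2500.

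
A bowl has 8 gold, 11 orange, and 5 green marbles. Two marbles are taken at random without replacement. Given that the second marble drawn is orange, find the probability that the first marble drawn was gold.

8/23

P(first=gold and the second marble drawn is orange) = (8/24)·(11/23) = 11/69.
P(the second marble drawn is orange) = Σ over first color = 11/69 + 55/276 + 55/552 = 11/24.
By Bayes, P(first=gold | the second marble drawn is orange) = 11/69 / 11/24 = 8/23 ≈ 0.3478.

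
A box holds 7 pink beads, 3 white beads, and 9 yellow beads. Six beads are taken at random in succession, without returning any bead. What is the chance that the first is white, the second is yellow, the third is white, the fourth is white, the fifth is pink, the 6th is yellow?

Multiply the conditional probability of each draw in order, without replacement, so each draw removes one from its color and from the total.
P = (3/19) · (9/18) · (2/17) · (1/16) · (7/15) · (8/14) = 1/6460 ≈ 0.0002.

1/6460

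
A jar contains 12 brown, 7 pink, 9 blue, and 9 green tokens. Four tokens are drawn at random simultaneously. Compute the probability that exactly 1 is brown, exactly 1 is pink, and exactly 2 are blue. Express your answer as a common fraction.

144/3145

Unordered draws without replacement: count favorable combinations over C(37,4).
Favorable = C(12,1) · C(7,1) · C(9,2) · C(9,0) = 3024; total = C(37,4) = 66045.
P = 3024/66045 = 144/3145 ≈ 0.0458.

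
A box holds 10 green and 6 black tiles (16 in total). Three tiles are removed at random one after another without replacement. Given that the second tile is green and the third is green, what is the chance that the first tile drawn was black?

3/7

P(first=black and the second tile is green and the third is green) = (6/16)·(10/15)·(9/14) = 9/56.
P(E) = Σ over first color = 3/14 + 9/56 = 3/8.
By Bayes, P(first=black | E) = 9/56 / 3/8 = 3/7 ≈ 0.4286.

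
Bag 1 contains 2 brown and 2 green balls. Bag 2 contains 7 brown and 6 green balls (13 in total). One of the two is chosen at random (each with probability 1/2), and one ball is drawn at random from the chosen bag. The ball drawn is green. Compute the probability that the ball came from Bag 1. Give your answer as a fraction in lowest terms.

P(green | Bag 1) = 1/2; P(green | Bag 2) = 6/13.
P(green) = 1/2·1/2 + 1/2·6/13 = 25/52.
By Bayes' rule, P(Bag 1 | green) = 1/4 / 25/52 = 13/25 ≈ 0.5200.

13/25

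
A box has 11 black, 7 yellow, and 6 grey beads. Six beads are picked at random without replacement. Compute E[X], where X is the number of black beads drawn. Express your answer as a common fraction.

11/4

By linearity of expectation, E[X] = Σ P(draw i is black); by symmetry each draw (even without replacement) has P(black) = 11/24.
E[X] = 6 · 11/24 = 11/4 ≈ 2.7500.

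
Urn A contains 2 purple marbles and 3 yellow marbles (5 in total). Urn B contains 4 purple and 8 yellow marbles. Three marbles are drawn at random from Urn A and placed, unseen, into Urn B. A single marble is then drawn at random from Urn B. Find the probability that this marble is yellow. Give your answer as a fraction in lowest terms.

Condition on how many of the transferred marbles are yellow (from Urn A: 3 yellow of 5; then Urn B has 15 total).
  1 yellow: C(3,1)C(2,2)/C(5,3) = 3/10; then P = 9/15
  2 yellow: C(3,2)C(2,1)/C(5,3) = 3/5; then P = 10/15
  3 yellow: C(3,3)C(2,0)/C(5,3) = 1/10; then P = 11/15
P(yellow from Urn B) = 49/75 ≈ 0.6533.

49/75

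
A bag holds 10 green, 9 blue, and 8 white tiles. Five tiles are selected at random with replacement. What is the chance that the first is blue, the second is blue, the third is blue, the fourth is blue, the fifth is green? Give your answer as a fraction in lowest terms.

10/2187

Multiply the conditional probability of each draw in order, with replacement (the composition resets each draw).
P = (9/27) · (9/27) · (9/27) · (9/27) · (10/27) = 10/2187 ≈ 0.0046.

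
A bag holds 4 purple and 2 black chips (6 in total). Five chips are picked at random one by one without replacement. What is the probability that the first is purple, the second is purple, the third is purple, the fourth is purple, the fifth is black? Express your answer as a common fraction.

Multiply the conditional probability of each draw in order, without replacement, so each draw removes one from its color and from the total.
P = (4/6) · (3/5) · (2/4) · (1/3) · (2/2) = 1/15 ≈ 0.0667.

1/15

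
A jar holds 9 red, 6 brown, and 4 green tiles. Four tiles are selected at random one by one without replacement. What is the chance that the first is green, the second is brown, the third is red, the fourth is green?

9/1292

Multiply the conditional probability of each draw in order, without replacement, so each draw removes one from its color and from the total.
P = (4/19) · (6/18) · (9/17) · (3/16) = 9/1292 ≈ 0.0070.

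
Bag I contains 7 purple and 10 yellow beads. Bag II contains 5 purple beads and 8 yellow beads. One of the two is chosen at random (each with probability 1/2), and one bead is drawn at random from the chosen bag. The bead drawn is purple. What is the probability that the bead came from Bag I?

P(purple | Bag I) = 7/17; P(purple | Bag II) = 5/13.
P(purple) = 1/2·7/17 + 1/2·5/13 = 88/221.
By Bayes' rule, P(Bag I | purple) = 7/34 / 88/221 = 91/176 ≈ 0.5170.

91/176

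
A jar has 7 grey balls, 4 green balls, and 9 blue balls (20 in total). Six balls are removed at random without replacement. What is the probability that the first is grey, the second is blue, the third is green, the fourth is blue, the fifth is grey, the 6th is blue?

Multiply the conditional probability of each draw in order, without replacement, so each draw removes one from its color and from the total.
P = (7/20) · (9/19) · (4/18) · (8/17) · (6/16) · (7/15) = 49/16150 ≈ 0.0030.

49/16150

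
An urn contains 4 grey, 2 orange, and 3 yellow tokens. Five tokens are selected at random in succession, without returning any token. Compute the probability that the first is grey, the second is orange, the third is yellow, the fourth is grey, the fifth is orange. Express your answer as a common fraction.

Multiply the conditional probability of each draw in order, without replacement, so each draw removes one from its color and from the total.
P = (4/9) · (2/8) · (3/7) · (3/6) · (1/5) = 1/210 ≈ 0.0048.

1/210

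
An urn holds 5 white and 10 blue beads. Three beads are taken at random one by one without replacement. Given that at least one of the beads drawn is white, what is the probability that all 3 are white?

2/67

P(all 3 white) = C(5,3)/C(15,3) = 2/91; P(at least one white) = 1 − C(10,3)/C(15,3) = 67/91.
Since 'all 3 white' ⊆ 'at least one white', P(all 3 | at least one) = 2/91 / 67/91 = 2/67 ≈ 0.0299.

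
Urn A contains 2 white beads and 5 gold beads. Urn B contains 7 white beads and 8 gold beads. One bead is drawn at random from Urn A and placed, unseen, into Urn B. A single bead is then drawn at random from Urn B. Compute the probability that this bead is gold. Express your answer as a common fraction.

61/112

Condition on how many of the transferred beads are gold (from Urn A: 5 gold of 7; then Urn B has 16 total).
  0 gold: C(5,0)C(2,1)/C(7,1) = 2/7; then P = 8/16
  1 gold: C(5,1)C(2,0)/C(7,1) = 5/7; then P = 9/16
P(gold from Urn B) = 61/112 ≈ 0.5446.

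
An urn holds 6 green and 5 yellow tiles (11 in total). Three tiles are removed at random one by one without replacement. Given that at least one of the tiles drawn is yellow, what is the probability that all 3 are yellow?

P(all 3 yellow) = C(5,3)/C(11,3) = 2/33; P(at least one yellow) = 1 − C(6,3)/C(11,3) = 29/33.
Since 'all 3 yellow' ⊆ 'at least one yellow', P(all 3 | at least one) = 2/33 / 29/33 = 2/29 ≈ 0.0690.

2/29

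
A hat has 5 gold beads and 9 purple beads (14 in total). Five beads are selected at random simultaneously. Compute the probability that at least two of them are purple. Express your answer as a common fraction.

978/1001

Sum the hypergeometric tail for j = 2,…,5 purple beads.
Favorable = C(9,2)·C(5,3) + C(9,3)·C(5,2) + C(9,4)·C(5,1) + C(9,5)·C(5,0) = 1956; total = C(14,5) = 2002.
P = 1956/2002 = 978/1001 ≈ 0.9770.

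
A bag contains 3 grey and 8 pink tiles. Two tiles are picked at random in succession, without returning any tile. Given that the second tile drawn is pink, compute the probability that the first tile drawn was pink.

7/10

P(first=pink and the second tile drawn is pink) = (8/11)·(7/10) = 28/55.
P(the second tile drawn is pink) = Σ over first color = 12/55 + 28/55 = 8/11.
By Bayes, P(first=pink | the second tile drawn is pink) = 28/55 / 8/11 = 7/10 ≈ 0.7000.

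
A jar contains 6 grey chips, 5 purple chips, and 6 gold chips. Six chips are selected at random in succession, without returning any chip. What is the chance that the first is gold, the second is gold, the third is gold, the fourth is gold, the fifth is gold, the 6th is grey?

Multiply the conditional probability of each draw in order, without replacement, so each draw removes one from its color and from the total.
P = (6/17) · (5/16) · (4/15) · (3/14) · (2/13) · (6/12) = 3/6188 ≈ 0.0005.

3/6188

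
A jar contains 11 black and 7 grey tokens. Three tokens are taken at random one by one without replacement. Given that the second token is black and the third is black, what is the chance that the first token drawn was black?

P(first=black and the second token is black and the third is black) = (11/18)·(10/17)·(9/16) = 55/272.
P(E) = Σ over first color = 55/272 + 385/2448 = 55/153.
By Bayes, P(first=black | E) = 55/272 / 55/153 = 9/16 ≈ 0.5625.

9/16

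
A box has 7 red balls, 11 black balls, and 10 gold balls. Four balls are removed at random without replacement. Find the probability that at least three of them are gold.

Sum the hypergeometric tail for j = 3,…,4 gold balls.
Favorable = C(10,3)·C(18,1) + C(10,4)·C(18,0) = 2370; total = C(28,4) = 20475.
P = 2370/20475 = 158/1365 ≈ 0.1158.

158/1365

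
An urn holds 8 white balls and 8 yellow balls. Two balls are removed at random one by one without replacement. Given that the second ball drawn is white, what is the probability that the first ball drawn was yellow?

8/15

P(first=yellow and the second ball drawn is white) = (8/16)·(8/15) = 4/15.
P(the second ball drawn is white) = Σ over first color = 7/30 + 4/15 = 1/2.
By Bayes, P(first=yellow | the second ball drawn is white) = 4/15 / 1/2 = 8/15 ≈ 0.5333.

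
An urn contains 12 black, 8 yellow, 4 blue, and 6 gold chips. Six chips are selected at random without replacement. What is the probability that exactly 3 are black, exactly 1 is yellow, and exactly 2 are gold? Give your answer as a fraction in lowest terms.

Unordered draws without replacement: count favorable combinations over C(30,6).
Favorable = C(12,3) · C(8,1) · C(4,0) · C(6,2) = 26400; total = C(30,6) = 593775.
P = 26400/593775 = 352/7917 ≈ 0.0445.

352/7917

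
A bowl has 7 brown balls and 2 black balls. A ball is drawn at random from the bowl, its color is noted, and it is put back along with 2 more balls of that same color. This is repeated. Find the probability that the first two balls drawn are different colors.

28/99

Either brown then black, or black then brown; after the first draw the total is 11.
P = (7/9)·(2/11) + (2/9)·(7/11) = 28/99 ≈ 0.2828.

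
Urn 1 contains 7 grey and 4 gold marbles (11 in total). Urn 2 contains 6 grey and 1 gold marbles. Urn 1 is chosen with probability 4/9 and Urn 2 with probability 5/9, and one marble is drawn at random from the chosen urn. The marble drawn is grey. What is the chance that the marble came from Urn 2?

165/263

P(grey | Urn 1) = 7/11; P(grey | Urn 2) = 6/7.
P(grey) = 4/9·7/11 + 5/9·6/7 = 526/693.
By Bayes' rule, P(Urn 2 | grey) = 10/21 / 526/693 = 165/263 ≈ 0.6274.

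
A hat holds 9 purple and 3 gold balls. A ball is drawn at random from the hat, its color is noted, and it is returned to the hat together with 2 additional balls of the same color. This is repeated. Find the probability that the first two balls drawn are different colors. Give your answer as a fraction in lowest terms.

Either purple then gold, or gold then purple; after the first draw the total is 14.
P = (9/12)·(3/14) + (3/12)·(9/14) = 9/28 ≈ 0.3214.

9/28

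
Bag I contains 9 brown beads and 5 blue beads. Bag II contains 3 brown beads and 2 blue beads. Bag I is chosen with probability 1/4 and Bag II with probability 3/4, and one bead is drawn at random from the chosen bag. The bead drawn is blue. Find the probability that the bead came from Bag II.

P(blue | Bag I) = 5/14; P(blue | Bag II) = 2/5.
P(blue) = 1/4·5/14 + 3/4·2/5 = 109/280.
By Bayes' rule, P(Bag II | blue) = 3/10 / 109/280 = 84/109 ≈ 0.7706.

84/109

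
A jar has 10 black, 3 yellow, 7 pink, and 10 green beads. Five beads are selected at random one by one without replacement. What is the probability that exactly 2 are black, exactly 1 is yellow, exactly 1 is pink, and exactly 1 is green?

25/377

Unordered draws without replacement: count favorable combinations over C(30,5).
Favorable = C(10,2) · C(3,1) · C(7,1) · C(10,1) = 9450; total = C(30,5) = 142506.
P = 9450/142506 = 25/377 ≈ 0.0663.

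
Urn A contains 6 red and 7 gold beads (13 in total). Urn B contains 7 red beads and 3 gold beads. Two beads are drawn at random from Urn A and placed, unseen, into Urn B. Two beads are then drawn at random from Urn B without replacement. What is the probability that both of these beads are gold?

Condition on how many of the transferred beads are gold (from Urn A: 7 gold of 13; then Urn B has 12 total).
  0 gold: C(7,0)C(6,2)/C(13,2) = 5/26; then P = C(3,2)/C(12,2) = 1/22
  1 gold: C(7,1)C(6,1)/C(13,2) = 7/13; then P = C(4,2)/C(12,2) = 1/11
  2 gold: C(7,2)C(6,0)/C(13,2) = 7/26; then P = C(5,2)/C(12,2) = 5/33
P(both gold) = 13/132 ≈ 0.0985.

13/132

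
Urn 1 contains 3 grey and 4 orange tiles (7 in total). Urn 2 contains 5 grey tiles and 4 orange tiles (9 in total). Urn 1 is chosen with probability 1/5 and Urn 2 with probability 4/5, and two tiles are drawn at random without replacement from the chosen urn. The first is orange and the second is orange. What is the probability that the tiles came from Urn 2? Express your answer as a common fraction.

P(E | Urn 1) = 2/7; P(E | Urn 2) = 1/6.
P(E) = 1/5·2/7 + 4/5·1/6 = 4/21.
By Bayes' rule, P(Urn 2 | E) = 2/15 / 4/21 = 7/10 ≈ 0.7000.

7/10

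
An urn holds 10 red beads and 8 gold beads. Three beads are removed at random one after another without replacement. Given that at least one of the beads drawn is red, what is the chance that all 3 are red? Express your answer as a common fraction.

P(all 3 red) = C(10,3)/C(18,3) = 5/34; P(at least one red) = 1 − C(8,3)/C(18,3) = 95/102.
Since 'all 3 red' ⊆ 'at least one red', P(all 3 | at least one) = 5/34 / 95/102 = 3/19 ≈ 0.1579.

3/19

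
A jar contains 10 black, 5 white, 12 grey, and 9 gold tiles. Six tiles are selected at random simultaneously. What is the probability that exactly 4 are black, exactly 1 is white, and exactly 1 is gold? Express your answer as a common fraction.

Unordered draws without replacement: count favorable combinations over C(36,6).
Favorable = C(10,4) · C(5,1) · C(12,0) · C(9,1) = 9450; total = C(36,6) = 1947792.
P = 9450/1947792 = 225/46376 ≈ 0.0049.

225/46376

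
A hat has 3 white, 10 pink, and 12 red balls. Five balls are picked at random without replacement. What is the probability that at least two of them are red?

57/70

Sum the hypergeometric tail for j = 2,…,5 red balls.
Favorable = C(12,2)·C(13,3) + C(12,3)·C(13,2) + C(12,4)·C(13,1) + C(12,5)·C(13,0) = 43263; total = C(25,5) = 53130.
P = 43263/53130 = 57/70 ≈ 0.8143.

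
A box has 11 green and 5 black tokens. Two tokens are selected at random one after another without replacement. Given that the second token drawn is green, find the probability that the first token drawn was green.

P(first=green and the second token drawn is green) = (11/16)·(10/15) = 11/24.
P(the second token drawn is green) = Σ over first color = 11/24 + 11/48 = 11/16.
By Bayes, P(first=green | the second token drawn is green) = 11/24 / 11/16 = 2/3 ≈ 0.6667.

2/3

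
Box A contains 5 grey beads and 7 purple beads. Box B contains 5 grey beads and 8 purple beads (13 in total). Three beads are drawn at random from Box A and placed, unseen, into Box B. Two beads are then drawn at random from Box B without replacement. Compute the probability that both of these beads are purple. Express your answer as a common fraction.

Condition on how many of the transferred beads are purple (from Box A: 7 purple of 12; then Box B has 16 total).
  0 purple: C(7,0)C(5,3)/C(12,3) = 1/22; then P = C(8,2)/C(16,2) = 7/30
  1 purple: C(7,1)C(5,2)/C(12,3) = 7/22; then P = C(9,2)/C(16,2) = 3/10
  2 purple: C(7,2)C(5,1)/C(12,3) = 21/44; then P = C(10,2)/C(16,2) = 3/8
  3 purple: C(7,3)C(5,0)/C(12,3) = 7/44; then P = C(11,2)/C(16,2) = 11/24
P(both purple) = 63/176 ≈ 0.3580.

63/176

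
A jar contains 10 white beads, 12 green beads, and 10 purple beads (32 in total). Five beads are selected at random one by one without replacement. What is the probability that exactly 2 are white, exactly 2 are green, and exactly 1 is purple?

7425/50344

Unordered draws without replacement: count favorable combinations over C(32,5).
Favorable = C(10,2) · C(12,2) · C(10,1) = 29700; total = C(32,5) = 201376.
P = 29700/201376 = 7425/50344 ≈ 0.1475.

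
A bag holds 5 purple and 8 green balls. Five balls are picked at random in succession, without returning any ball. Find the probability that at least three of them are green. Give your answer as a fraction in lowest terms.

Sum the hypergeometric tail for j = 3,…,5 green balls.
Favorable = C(8,3)·C(5,2) + C(8,4)·C(5,1) + C(8,5)·C(5,0) = 966; total = C(13,5) = 1287.
P = 966/1287 = 322/429 ≈ 0.7506.

322/429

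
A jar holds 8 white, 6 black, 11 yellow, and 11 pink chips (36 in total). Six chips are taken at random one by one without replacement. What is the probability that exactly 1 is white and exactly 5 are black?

Unordered draws without replacement: count favorable combinations over C(36,6).
Favorable = C(8,1) · C(6,5) · C(11,0) · C(11,0) = 48; total = C(36,6) = 1947792.
P = 48/1947792 = 1/40579 ≈ 0.0000.

1/40579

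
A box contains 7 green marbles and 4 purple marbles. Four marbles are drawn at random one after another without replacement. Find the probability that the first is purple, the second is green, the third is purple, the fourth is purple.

7/330

Multiply the conditional probability of each draw in order, without replacement, so each draw removes one from its color and from the total.
P = (4/11) · (7/10) · (3/9) · (2/8) = 7/330 ≈ 0.0212.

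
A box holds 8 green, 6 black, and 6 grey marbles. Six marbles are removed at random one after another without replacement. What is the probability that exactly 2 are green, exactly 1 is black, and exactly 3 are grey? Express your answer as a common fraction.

28/323

Unordered draws without replacement: count favorable combinations over C(20,6).
Favorable = C(8,2) · C(6,1) · C(6,3) = 3360; total = C(20,6) = 38760.
P = 3360/38760 = 28/323 ≈ 0.0867.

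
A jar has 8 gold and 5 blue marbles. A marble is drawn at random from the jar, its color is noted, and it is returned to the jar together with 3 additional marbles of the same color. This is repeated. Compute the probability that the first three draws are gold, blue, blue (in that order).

20/247

Track the composition after each reinforcement of +3.
P = (8/13) · (5/16) · (8/19) = 20/247 ≈ 0.0810.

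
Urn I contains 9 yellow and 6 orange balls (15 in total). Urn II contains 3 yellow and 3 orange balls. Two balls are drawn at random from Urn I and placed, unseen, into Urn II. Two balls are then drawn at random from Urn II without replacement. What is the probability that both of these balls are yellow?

243/980

Condition on how many of the transferred balls are yellow (from Urn I: 9 yellow of 15; then Urn II has 8 total).
  0 yellow: C(9,0)C(6,2)/C(15,2) = 1/7; then P = C(3,2)/C(8,2) = 3/28
  1 yellow: C(9,1)C(6,1)/C(15,2) = 18/35; then P = C(4,2)/C(8,2) = 3/14
  2 yellow: C(9,2)C(6,0)/C(15,2) = 12/35; then P = C(5,2)/C(8,2) = 5/14
P(both yellow) = 243/980 ≈ 0.2480.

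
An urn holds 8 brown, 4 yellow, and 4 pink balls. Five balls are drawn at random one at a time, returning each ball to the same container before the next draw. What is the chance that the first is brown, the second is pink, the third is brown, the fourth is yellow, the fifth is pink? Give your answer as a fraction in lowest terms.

1/256

Multiply the conditional probability of each draw in order, with replacement (the composition resets each draw).
P = (8/16) · (4/16) · (8/16) · (4/16) · (4/16) = 1/256 ≈ 0.0039.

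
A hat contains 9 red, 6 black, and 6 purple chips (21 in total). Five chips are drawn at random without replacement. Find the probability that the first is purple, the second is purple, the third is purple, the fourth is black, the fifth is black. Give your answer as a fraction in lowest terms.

10/6783

Multiply the conditional probability of each draw in order, without replacement, so each draw removes one from its color and from the total.
P = (6/21) · (5/20) · (4/19) · (6/18) · (5/17) = 10/6783 ≈ 0.0015.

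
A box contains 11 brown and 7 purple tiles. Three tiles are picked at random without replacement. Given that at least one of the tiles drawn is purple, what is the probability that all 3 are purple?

5/93

P(all 3 purple) = C(7,3)/C(18,3) = 35/816; P(at least one purple) = 1 − C(11,3)/C(18,3) = 217/272.
Since 'all 3 purple' ⊆ 'at least one purple', P(all 3 | at least one) = 35/816 / 217/272 = 5/93 ≈ 0.0538.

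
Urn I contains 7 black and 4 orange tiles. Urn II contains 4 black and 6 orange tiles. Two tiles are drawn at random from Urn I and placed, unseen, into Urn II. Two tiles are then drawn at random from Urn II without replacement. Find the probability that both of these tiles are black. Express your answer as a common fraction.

Condition on how many of the transferred tiles are black (from Urn I: 7 black of 11; then Urn II has 12 total).
  0 black: C(7,0)C(4,2)/C(11,2) = 6/55; then P = C(4,2)/C(12,2) = 1/11
  1 black: C(7,1)C(4,1)/C(11,2) = 28/55; then P = C(5,2)/C(12,2) = 5/33
  2 black: C(7,2)C(4,0)/C(11,2) = 21/55; then P = C(6,2)/C(12,2) = 5/22
P(both black) = 631/3630 ≈ 0.1738.

631/3630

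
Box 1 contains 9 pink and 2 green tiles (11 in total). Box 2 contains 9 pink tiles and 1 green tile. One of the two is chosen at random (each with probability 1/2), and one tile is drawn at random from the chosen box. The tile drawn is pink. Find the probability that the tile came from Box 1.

P(pink | Box 1) = 9/11; P(pink | Box 2) = 9/10.
P(pink) = 1/2·9/11 + 1/2·9/10 = 189/220.
By Bayes' rule, P(Box 1 | pink) = 9/22 / 189/220 = 10/21 ≈ 0.4762.

10/21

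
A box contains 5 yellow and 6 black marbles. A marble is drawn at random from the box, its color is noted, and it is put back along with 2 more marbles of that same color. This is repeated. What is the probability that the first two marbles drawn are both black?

After a black draw the box holds 8 black out of 13.
P = (6/11)·(8/13) = 48/143 ≈ 0.3357.

48/143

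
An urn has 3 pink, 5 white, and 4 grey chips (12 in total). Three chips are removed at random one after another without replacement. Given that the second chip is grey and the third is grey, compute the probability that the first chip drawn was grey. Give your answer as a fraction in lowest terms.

P(first=grey and the second chip is grey and the third is grey) = (4/12)·(3/11)·(2/10) = 1/55.
P(E) = Σ over first color = 3/110 + 1/22 + 1/55 = 1/11.
By Bayes, P(first=grey | E) = 1/55 / 1/11 = 1/5 ≈ 0.2000.

1/5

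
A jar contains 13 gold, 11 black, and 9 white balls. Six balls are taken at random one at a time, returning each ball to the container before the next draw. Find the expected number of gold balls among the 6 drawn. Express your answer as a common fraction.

By linearity of expectation, E[X] = Σ P(draw i is gold); each independent draw has P(gold) = 13/33.
E[X] = 6 · 13/33 = 26/11 ≈ 2.3636.

26/11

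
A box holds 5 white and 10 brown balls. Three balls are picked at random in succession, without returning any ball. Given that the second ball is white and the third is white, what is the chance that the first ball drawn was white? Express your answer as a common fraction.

P(first=white and the second ball is white and the third is white) = (5/15)·(4/14)·(3/13) = 2/91.
P(E) = Σ over first color = 2/91 + 20/273 = 2/21.
By Bayes, P(first=white | E) = 2/91 / 2/21 = 3/13 ≈ 0.2308.

3/13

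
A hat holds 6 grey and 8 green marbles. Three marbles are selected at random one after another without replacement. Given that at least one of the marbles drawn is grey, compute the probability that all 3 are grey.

5/77

P(all 3 grey) = C(6,3)/C(14,3) = 5/91; P(at least one grey) = 1 − C(8,3)/C(14,3) = 11/13.
Since 'all 3 grey' ⊆ 'at least one grey', P(all 3 | at least one) = 5/91 / 11/13 = 5/77 ≈ 0.0649.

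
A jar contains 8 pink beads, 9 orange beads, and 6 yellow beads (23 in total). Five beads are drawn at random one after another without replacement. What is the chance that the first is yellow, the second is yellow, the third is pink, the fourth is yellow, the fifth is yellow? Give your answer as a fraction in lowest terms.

24/33649

Multiply the conditional probability of each draw in order, without replacement, so each draw removes one from its color and from the total.
P = (6/23) · (5/22) · (8/21) · (4/20) · (3/19) = 24/33649 ≈ 0.0007.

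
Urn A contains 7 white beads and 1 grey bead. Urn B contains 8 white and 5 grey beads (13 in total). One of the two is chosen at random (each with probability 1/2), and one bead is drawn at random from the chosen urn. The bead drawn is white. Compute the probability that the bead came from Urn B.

64/155

P(white | Urn A) = 7/8; P(white | Urn B) = 8/13.
P(white) = 1/2·7/8 + 1/2·8/13 = 155/208.
By Bayes' rule, P(Urn B | white) = 4/13 / 155/208 = 64/155 ≈ 0.4129.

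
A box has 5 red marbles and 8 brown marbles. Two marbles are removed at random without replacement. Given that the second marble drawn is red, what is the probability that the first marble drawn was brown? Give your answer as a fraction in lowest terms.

P(first=brown and the second marble drawn is red) = (8/13)·(5/12) = 10/39.
P(the second marble drawn is red) = Σ over first color = 5/39 + 10/39 = 5/13.
By Bayes, P(first=brown | the second marble drawn is red) = 10/39 / 5/13 = 2/3 ≈ 0.6667.

2/3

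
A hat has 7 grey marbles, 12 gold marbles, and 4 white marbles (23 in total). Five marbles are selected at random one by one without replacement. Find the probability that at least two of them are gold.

Sum the hypergeometric tail for j = 2,…,5 gold marbles.
Favorable = C(12,2)·C(11,3) + C(12,3)·C(11,2) + C(12,4)·C(11,1) + C(12,5)·C(11,0) = 29227; total = C(23,5) = 33649.
P = 29227/33649 = 2657/3059 ≈ 0.8686.

2657/3059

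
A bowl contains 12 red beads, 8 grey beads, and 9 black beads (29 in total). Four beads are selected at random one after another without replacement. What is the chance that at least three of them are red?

605/3393

Sum the hypergeometric tail for j = 3,…,4 red beads.
Favorable = C(12,3)·C(17,1) + C(12,4)·C(17,0) = 4235; total = C(29,4) = 23751.
P = 4235/23751 = 605/3393 ≈ 0.1783.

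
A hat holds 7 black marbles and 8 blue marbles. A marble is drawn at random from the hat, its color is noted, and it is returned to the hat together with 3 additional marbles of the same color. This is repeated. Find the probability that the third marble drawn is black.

Sum over the four possibilities for the first two draws (black/not-black each), tracking how the black count and total change by +3 per draw.
P(third is black) = 7/15 ≈ 0.4667. (In a Pólya urn every draw has the same marginal probability 7/15.)

7/15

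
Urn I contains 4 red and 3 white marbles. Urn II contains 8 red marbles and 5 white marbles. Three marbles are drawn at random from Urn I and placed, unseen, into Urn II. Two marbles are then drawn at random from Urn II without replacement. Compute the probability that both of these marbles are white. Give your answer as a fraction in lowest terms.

59/420

Condition on how many of the transferred marbles are white (from Urn I: 3 white of 7; then Urn II has 16 total).
  0 white: C(3,0)C(4,3)/C(7,3) = 4/35; then P = C(5,2)/C(16,2) = 1/12
  1 white: C(3,1)C(4,2)/C(7,3) = 18/35; then P = C(6,2)/C(16,2) = 1/8
  2 white: C(3,2)C(4,1)/C(7,3) = 12/35; then P = C(7,2)/C(16,2) = 7/40
  3 white: C(3,3)C(4,0)/C(7,3) = 1/35; then P = C(8,2)/C(16,2) = 7/30
P(both white) = 59/420 ≈ 0.1405.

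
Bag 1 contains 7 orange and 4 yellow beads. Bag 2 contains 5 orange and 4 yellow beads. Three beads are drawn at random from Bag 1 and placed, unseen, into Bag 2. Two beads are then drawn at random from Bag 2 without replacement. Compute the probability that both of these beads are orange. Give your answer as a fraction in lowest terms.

569/1815

Condition on how many of the transferred beads are orange (from Bag 1: 7 orange of 11; then Bag 2 has 12 total).
  0 orange: C(7,0)C(4,3)/C(11,3) = 4/165; then P = C(5,2)/C(12,2) = 5/33
  1 orange: C(7,1)C(4,2)/C(11,3) = 14/55; then P = C(6,2)/C(12,2) = 5/22
  2 orange: C(7,2)C(4,1)/C(11,3) = 28/55; then P = C(7,2)/C(12,2) = 7/22
  3 orange: C(7,3)C(4,0)/C(11,3) = 7/33; then P = C(8,2)/C(12,2) = 14/33
P(both orange) = 569/1815 ≈ 0.3135.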